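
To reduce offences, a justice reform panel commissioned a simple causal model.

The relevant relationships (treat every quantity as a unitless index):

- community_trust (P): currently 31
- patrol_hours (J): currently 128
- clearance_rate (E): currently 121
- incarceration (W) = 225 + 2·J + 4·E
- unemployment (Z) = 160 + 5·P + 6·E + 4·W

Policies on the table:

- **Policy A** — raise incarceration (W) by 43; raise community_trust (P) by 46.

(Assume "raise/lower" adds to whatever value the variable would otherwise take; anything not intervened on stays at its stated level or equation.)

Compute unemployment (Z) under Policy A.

Policy A (W + 43, P + 46):
  P = 31 + 46 = 77
  J = 128
  E = 121
  W = 225 + 2·128 + 4·121 (+43 from intervention) = 1008
  Z = 160 + 5·77 + 6·121 + 4·1008 = 5303

5303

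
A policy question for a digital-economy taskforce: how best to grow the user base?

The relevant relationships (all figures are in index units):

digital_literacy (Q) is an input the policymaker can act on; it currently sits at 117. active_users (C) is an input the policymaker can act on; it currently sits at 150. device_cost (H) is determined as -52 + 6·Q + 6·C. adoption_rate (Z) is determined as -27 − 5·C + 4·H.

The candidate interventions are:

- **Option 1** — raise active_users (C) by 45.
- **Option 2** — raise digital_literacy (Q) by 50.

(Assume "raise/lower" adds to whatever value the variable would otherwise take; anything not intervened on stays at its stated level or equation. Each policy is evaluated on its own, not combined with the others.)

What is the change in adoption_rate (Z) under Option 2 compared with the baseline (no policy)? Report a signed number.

1200

Baseline:
  Q = 117
  C = 150
  H = -52 + 6·117 + 6·150 = 1550
  Z = -27 − 5·150 + 4·1550 = 5423
Option 2 (Q + 50):
  Q = 117 + 50 = 167
  C = 150
  H = -52 + 6·167 + 6·150 = 1850
  Z = -27 − 5·150 + 4·1850 = 6623
Change in Z: 6623 − 5423 = 1200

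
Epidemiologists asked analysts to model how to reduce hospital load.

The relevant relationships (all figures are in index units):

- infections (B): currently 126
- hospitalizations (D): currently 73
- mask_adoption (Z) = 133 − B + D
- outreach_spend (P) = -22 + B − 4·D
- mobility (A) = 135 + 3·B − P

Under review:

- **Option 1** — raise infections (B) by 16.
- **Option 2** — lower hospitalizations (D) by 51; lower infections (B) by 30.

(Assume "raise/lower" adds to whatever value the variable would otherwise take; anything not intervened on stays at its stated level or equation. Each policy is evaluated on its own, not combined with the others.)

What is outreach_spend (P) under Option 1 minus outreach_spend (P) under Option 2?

Option 1 (B + 16):
  B = 126 + 16 = 142
  D = 73
  P = -22 + 142 − 4·73 = -172
Option 2 (D − 51, B − 30):
  B = 126 − 30 = 96
  D = 73 − 51 = 22
  P = -22 + 96 − 4·22 = -14
P: -172 − (-14) = -158

-158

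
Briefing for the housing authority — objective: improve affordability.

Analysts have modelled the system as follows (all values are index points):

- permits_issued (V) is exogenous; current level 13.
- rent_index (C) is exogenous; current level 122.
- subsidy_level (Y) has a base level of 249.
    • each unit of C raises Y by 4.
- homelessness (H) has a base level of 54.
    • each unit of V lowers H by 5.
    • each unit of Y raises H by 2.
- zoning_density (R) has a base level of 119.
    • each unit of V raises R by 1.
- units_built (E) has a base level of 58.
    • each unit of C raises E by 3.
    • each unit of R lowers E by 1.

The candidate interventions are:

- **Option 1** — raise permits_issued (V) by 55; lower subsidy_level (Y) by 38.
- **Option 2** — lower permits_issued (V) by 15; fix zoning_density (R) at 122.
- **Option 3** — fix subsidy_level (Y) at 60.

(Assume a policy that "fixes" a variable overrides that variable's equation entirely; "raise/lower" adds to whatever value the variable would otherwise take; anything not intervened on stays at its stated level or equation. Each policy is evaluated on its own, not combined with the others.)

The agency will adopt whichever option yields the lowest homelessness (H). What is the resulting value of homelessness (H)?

109

Option 1 (V + 55, Y − 38):
  V = 13 + 55 = 68
  C = 122
  Y = 249 + 4·122 (−38 from intervention) = 699
  H = 54 − 5·68 + 2·699 = 1112
Option 2 (V − 15, R := 122):
  V = 13 − 15 = -2
  C = 122
  Y = 249 + 4·122 = 737
  H = 54 − 5·(-2) + 2·737 = 1538
Option 3 (Y := 60):
  V = 13
  C = 122
  Y = 60
  H = 54 − 5·13 + 2·60 = 109
Comparing — Option 1: H=1112, Option 2: H=1538, Option 3: H=109. Lowest is 109 (Option 3).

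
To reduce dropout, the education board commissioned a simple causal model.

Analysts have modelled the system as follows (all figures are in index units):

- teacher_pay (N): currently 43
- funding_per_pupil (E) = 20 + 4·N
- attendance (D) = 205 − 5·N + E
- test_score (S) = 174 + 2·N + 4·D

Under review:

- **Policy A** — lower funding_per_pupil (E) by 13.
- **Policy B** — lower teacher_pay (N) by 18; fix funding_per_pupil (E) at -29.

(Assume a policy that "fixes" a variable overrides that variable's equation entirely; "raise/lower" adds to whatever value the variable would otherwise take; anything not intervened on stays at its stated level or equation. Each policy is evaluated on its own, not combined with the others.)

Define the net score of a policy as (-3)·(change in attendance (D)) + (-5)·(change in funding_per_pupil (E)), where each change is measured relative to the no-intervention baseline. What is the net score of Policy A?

104

Baseline:
  N = 43
  E = 20 + 4·43 = 192
  D = 205 − 5·43 + 192 = 182
Policy A (E − 13):
  N = 43
  E = 20 + 4·43 (−13 from intervention) = 179
  D = 205 − 5·43 + 179 = 169
ΔD = 169 − 182 = -13; ΔE = 179 − 192 = -13
Score = (-3)·(-13) + (-5)·(-13) = 104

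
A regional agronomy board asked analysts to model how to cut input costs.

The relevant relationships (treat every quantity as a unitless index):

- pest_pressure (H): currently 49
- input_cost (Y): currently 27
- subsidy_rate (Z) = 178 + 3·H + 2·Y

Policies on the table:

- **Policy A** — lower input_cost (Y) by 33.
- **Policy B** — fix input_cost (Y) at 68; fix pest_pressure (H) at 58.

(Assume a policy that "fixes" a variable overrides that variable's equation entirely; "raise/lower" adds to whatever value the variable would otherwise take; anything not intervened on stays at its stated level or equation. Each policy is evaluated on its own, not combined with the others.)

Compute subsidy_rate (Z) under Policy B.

488

Policy B (Y := 68, H := 58):
  H = 58
  Y = 68
  Z = 178 + 3·58 + 2·68 = 488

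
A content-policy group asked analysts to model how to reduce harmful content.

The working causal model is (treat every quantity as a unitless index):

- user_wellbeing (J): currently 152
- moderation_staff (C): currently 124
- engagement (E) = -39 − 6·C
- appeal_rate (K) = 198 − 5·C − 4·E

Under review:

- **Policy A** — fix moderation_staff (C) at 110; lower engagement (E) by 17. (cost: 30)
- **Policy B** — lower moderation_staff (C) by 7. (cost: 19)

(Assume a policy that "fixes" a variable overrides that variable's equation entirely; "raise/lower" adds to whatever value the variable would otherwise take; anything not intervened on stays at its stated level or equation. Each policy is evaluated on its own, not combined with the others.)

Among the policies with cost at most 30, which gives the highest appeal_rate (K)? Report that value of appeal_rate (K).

2577

Policy A (C := 110, E − 17):
  C = 110
  E = -39 − 6·110 (−17 from intervention) = -716
  K = 198 − 5·110 − 4·(-716) = 2512
Policy B (C − 7):
  C = 124 − 7 = 117
  E = -39 − 6·117 = -741
  K = 198 − 5·117 − 4·(-741) = 2577
Comparing — Policy A: K=2512, Policy B: K=2577. Highest is 2577 (Policy B).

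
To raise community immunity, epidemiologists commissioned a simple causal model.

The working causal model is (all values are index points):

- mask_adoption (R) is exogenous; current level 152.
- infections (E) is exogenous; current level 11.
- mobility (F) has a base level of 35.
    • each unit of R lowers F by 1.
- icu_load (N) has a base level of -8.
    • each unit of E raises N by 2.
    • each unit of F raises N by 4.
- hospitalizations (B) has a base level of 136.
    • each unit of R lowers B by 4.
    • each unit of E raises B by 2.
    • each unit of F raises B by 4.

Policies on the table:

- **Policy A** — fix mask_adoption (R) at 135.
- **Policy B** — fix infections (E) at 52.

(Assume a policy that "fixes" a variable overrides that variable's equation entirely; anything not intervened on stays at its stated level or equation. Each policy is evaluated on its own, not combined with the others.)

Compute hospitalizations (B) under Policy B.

Policy B (E := 52):
  R = 152
  E = 52
  F = 35 − 152 = -117
  B = 136 − 4·152 + 2·52 + 4·(-117) = -836

-836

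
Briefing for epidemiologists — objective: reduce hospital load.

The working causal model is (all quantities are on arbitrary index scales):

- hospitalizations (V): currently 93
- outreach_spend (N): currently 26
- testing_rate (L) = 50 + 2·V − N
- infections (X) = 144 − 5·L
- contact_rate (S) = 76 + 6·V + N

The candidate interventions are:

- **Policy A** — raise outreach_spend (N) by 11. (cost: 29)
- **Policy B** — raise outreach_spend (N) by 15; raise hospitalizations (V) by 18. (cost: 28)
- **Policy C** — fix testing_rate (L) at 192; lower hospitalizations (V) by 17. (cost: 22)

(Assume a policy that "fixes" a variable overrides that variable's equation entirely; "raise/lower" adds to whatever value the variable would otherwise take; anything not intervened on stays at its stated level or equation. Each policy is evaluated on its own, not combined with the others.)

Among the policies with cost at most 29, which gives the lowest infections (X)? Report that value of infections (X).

-1011

Policy A (N + 11):
  V = 93
  N = 26 + 11 = 37
  L = 50 + 2·93 − 37 = 199
  X = 144 − 5·199 = -851
Policy B (N + 15, V + 18):
  V = 93 + 18 = 111
  N = 26 + 15 = 41
  L = 50 + 2·111 − 41 = 231
  X = 144 − 5·231 = -1011
Policy C (L := 192, V − 17):
  V = 93 − 17 = 76
  N = 26
  L = 192
  X = 144 − 5·192 = -816
Comparing — Policy A: X=-851, Policy B: X=-1011, Policy C: X=-816. Lowest is -1011 (Policy B).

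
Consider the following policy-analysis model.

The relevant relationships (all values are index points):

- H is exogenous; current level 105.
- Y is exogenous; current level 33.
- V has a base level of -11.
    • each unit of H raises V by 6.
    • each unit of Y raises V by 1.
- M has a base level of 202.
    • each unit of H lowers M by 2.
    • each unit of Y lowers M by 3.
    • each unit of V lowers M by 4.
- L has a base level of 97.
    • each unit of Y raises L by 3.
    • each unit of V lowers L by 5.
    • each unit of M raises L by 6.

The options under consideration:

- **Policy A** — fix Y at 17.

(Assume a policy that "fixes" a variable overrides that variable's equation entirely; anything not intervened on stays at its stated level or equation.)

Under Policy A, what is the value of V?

Policy A (Y := 17):
  H = 105
  Y = 17
  V = -11 + 6·105 + 17 = 636

636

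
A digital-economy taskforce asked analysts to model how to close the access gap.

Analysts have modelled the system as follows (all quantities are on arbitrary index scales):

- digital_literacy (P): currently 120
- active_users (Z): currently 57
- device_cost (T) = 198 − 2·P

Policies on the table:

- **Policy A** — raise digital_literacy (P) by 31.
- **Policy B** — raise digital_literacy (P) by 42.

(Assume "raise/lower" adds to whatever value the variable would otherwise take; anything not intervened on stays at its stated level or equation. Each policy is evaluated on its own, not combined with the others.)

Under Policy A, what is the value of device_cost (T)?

Policy A (P + 31):
  P = 120 + 31 = 151
  T = 198 − 2·151 = -104

-104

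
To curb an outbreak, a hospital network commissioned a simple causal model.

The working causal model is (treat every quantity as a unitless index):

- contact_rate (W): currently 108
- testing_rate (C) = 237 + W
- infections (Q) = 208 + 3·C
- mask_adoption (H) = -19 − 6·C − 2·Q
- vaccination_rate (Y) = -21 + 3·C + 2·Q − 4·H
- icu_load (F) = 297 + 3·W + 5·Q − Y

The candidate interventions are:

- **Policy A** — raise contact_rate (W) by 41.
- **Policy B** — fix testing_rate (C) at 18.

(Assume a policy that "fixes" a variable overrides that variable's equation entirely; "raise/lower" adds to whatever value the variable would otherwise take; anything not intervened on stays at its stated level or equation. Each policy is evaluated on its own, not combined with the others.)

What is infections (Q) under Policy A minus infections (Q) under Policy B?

Policy A (W + 41):
  W = 108 + 41 = 149
  C = 237 + 149 = 386
  Q = 208 + 3·386 = 1366
Policy B (C := 18):
  W = 108
  C = 18
  Q = 208 + 3·18 = 262
Q: 1366 − 262 = 1104

1104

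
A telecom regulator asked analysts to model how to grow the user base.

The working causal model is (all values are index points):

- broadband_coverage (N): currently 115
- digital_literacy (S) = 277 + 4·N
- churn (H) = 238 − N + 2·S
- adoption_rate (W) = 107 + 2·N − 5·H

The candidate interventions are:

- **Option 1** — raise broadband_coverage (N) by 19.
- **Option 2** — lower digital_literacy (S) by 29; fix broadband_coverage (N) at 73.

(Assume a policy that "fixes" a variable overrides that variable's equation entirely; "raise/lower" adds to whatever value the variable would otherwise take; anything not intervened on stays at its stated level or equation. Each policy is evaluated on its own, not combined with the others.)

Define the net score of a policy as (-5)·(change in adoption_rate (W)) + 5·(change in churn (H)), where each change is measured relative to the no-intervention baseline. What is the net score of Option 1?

Baseline:
  N = 115
  S = 277 + 4·115 = 737
  H = 238 − 115 + 2·737 = 1597
  W = 107 + 2·115 − 5·1597 = -7648
Option 1 (N + 19):
  N = 115 + 19 = 134
  S = 277 + 4·134 = 813
  H = 238 − 134 + 2·813 = 1730
  W = 107 + 2·134 − 5·1730 = -8275
ΔW = -8275 − (-7648) = -627; ΔH = 1730 − 1597 = 133
Score = (-5)·(-627) + 5·133 = 3800

3800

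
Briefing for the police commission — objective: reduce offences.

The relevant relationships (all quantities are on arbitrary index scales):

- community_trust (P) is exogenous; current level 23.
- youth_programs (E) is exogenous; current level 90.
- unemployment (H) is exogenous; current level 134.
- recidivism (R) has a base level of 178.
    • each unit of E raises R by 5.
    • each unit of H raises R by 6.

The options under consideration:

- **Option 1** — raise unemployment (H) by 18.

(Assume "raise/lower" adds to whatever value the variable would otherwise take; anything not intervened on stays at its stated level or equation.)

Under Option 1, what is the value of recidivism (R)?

1540

Option 1 (H + 18):
  E = 90
  H = 134 + 18 = 152
  R = 178 + 5·90 + 6·152 = 1540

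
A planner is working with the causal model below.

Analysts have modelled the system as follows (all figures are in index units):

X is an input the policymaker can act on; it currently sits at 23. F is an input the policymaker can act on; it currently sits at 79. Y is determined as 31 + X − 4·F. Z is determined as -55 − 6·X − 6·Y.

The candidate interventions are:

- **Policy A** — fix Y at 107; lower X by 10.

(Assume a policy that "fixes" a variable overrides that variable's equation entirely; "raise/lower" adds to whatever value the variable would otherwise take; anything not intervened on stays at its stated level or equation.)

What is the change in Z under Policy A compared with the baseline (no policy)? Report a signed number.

Baseline:
  X = 23
  F = 79
  Y = 31 + 23 − 4·79 = -262
  Z = -55 − 6·23 − 6·(-262) = 1379
Policy A (Y := 107, X − 10):
  X = 23 − 10 = 13
  F = 79
  Y = 107
  Z = -55 − 6·13 − 6·107 = -775
Change in Z: -775 − 1379 = -2154

-2154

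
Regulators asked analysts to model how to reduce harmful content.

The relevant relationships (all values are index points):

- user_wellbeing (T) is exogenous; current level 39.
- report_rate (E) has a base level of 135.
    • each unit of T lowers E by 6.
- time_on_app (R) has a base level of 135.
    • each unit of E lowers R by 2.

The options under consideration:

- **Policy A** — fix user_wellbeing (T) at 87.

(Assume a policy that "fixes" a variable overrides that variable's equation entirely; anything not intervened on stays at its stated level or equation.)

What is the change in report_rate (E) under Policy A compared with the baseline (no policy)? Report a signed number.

Baseline:
  T = 39
  E = 135 − 6·39 = -99
Policy A (T := 87):
  T = 87
  E = 135 − 6·87 = -387
Change in E: -387 − (-99) = -288

-288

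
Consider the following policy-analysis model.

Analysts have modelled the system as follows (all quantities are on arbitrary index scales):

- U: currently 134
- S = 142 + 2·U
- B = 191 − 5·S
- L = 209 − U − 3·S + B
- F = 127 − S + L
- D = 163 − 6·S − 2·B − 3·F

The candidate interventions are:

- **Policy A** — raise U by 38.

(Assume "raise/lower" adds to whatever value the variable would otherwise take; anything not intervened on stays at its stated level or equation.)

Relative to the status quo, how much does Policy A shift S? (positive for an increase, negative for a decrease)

76

Baseline:
  U = 134
  S = 142 + 2·134 = 410
Policy A (U + 38):
  U = 134 + 38 = 172
  S = 142 + 2·172 = 486
Change in S: 486 − 410 = 76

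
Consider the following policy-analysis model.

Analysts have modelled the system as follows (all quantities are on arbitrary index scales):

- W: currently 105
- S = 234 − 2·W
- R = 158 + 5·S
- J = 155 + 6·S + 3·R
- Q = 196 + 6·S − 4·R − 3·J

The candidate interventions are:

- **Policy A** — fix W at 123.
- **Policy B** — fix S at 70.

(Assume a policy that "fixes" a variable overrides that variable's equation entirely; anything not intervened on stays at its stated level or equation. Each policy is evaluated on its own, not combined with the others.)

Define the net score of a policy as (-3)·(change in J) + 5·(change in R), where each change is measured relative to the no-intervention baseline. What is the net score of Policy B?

Baseline:
  W = 105
  S = 234 − 2·105 = 24
  R = 158 + 5·24 = 278
  J = 155 + 6·24 + 3·278 = 1133
Policy B (S := 70):
  W = 105
  S = 70
  R = 158 + 5·70 = 508
  J = 155 + 6·70 + 3·508 = 2099
ΔJ = 2099 − 1133 = 966; ΔR = 508 − 278 = 230
Score = (-3)·966 + 5·230 = -1748

-1748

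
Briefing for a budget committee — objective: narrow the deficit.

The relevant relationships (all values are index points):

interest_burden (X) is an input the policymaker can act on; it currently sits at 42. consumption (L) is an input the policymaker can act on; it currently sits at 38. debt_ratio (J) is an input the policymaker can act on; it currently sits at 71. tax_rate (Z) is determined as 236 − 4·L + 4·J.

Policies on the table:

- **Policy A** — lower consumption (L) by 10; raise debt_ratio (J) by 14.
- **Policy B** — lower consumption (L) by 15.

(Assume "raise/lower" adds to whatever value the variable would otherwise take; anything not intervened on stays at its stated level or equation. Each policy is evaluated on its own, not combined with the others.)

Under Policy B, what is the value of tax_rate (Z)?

428

Policy B (L − 15):
  L = 38 − 15 = 23
  J = 71
  Z = 236 − 4·23 + 4·71 = 428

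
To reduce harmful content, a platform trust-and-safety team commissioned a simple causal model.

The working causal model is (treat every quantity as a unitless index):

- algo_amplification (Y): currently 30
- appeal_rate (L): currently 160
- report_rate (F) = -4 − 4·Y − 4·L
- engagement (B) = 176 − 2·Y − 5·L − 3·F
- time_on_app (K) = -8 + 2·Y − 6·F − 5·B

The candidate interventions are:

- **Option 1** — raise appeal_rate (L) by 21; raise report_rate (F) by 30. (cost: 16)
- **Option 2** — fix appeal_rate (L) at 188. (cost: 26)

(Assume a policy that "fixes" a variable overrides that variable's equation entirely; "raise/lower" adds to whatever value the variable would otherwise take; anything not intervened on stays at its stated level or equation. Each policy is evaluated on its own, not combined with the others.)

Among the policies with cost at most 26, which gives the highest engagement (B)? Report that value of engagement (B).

Option 1 (L + 21, F + 30):
  Y = 30
  L = 160 + 21 = 181
  F = -4 − 4·30 − 4·181 (+30 from intervention) = -818
  B = 176 − 2·30 − 5·181 − 3·(-818) = 1665
Option 2 (L := 188):
  Y = 30
  L = 188
  F = -4 − 4·30 − 4·188 = -876
  B = 176 − 2·30 − 5·188 − 3·(-876) = 1804
Comparing — Option 1: B=1665, Option 2: B=1804. Highest is 1804 (Option 2).

1804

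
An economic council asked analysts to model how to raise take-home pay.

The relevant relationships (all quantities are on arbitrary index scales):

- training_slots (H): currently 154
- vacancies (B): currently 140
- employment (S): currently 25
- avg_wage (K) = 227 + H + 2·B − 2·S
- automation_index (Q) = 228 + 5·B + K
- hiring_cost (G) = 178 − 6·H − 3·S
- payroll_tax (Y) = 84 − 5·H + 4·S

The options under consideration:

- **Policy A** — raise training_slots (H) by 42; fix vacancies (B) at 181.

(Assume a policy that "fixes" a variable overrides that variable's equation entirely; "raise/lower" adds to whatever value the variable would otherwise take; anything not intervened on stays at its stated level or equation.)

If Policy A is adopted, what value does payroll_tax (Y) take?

-796

Policy A (H + 42, B := 181):
  H = 154 + 42 = 196
  S = 25
  Y = 84 − 5·196 + 4·25 = -796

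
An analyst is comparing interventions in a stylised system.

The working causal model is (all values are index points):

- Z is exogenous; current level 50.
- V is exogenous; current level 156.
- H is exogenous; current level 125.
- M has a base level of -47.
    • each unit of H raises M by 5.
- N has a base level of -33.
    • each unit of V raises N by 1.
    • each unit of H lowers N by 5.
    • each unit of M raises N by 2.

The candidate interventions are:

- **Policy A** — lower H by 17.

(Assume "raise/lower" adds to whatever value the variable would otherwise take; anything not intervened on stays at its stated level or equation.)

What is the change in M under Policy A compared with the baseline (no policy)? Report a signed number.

-85

Baseline:
  H = 125
  M = -47 + 5·125 = 578
Policy A (H − 17):
  H = 125 − 17 = 108
  M = -47 + 5·108 = 493
Change in M: 493 − 578 = -85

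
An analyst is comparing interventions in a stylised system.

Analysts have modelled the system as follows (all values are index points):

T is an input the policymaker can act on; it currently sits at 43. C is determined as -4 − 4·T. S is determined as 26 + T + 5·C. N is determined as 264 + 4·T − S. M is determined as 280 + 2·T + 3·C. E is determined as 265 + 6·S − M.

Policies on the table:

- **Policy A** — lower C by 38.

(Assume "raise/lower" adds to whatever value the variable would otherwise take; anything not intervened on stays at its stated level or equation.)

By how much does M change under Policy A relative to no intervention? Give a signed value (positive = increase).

Baseline:
  T = 43
  C = -4 − 4·43 = -176
  M = 280 + 2·43 + 3·(-176) = -162
Policy A (C − 38):
  T = 43
  C = -4 − 4·43 (−38 from intervention) = -214
  M = 280 + 2·43 + 3·(-214) = -276
Change in M: -276 − (-162) = -114

-114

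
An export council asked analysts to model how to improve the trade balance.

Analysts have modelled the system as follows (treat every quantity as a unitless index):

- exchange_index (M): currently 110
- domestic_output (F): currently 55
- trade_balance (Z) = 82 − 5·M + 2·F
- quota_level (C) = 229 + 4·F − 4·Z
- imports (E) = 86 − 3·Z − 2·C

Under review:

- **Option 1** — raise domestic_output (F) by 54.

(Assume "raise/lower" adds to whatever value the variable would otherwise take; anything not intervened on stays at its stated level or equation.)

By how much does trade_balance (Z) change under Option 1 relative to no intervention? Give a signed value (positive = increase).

Baseline:
  M = 110
  F = 55
  Z = 82 − 5·110 + 2·55 = -358
Option 1 (F + 54):
  M = 110
  F = 55 + 54 = 109
  Z = 82 − 5·110 + 2·109 = -250
Change in Z: -250 − (-358) = 108

108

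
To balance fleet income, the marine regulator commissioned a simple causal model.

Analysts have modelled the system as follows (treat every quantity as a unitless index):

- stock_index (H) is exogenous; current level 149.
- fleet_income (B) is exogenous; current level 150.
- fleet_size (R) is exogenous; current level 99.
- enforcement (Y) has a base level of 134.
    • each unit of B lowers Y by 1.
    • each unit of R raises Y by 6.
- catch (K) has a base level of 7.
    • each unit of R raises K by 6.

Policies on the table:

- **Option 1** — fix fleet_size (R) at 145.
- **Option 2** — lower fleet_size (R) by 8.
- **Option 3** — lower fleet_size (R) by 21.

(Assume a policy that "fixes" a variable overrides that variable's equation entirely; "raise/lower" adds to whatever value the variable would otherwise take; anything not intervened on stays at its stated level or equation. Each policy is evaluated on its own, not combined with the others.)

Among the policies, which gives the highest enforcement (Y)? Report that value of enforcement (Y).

854

Option 1 (R := 145):
  B = 150
  R = 145
  Y = 134 − 150 + 6·145 = 854
Option 2 (R − 8):
  B = 150
  R = 99 − 8 = 91
  Y = 134 − 150 + 6·91 = 530
Option 3 (R − 21):
  B = 150
  R = 99 − 21 = 78
  Y = 134 − 150 + 6·78 = 452
Comparing — Option 1: Y=854, Option 2: Y=530, Option 3: Y=452. Highest is 854 (Option 1).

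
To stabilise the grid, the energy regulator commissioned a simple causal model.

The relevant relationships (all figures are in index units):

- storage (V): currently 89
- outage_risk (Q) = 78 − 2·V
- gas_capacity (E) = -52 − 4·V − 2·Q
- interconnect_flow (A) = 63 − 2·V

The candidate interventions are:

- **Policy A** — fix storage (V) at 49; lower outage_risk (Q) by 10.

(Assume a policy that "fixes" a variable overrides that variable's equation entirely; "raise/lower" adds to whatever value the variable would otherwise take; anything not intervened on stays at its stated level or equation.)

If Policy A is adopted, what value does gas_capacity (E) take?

-188

Policy A (V := 49, Q − 10):
  V = 49
  Q = 78 − 2·49 (−10 from intervention) = -30
  E = -52 − 4·49 − 2·(-30) = -188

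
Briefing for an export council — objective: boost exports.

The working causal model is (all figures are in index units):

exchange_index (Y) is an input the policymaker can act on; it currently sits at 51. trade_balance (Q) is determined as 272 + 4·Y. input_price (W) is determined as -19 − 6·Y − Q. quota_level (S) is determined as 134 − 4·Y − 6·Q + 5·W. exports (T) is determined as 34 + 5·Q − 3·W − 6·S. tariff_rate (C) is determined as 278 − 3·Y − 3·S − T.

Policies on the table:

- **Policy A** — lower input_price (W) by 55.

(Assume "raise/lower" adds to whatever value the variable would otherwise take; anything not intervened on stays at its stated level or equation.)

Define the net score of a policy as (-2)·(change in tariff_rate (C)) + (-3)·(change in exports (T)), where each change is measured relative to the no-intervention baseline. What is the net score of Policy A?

-3465

Baseline:
  Y = 51
  Q = 272 + 4·51 = 476
  W = -19 − 6·51 − 476 = -801
  S = 134 − 4·51 − 6·476 + 5·(-801) = -6931
  T = 34 + 5·476 − 3·(-801) − 6·(-6931) = 46403
  C = 278 − 3·51 − 3·(-6931) − 46403 = -25485
Policy A (W − 55):
  Y = 51
  Q = 272 + 4·51 = 476
  W = -19 − 6·51 − 476 (−55 from intervention) = -856
  S = 134 − 4·51 − 6·476 + 5·(-856) = -7206
  T = 34 + 5·476 − 3·(-856) − 6·(-7206) = 48218
  C = 278 − 3·51 − 3·(-7206) − 48218 = -26475
ΔC = -26475 − (-25485) = -990; ΔT = 48218 − 46403 = 1815
Score = (-2)·(-990) + (-3)·1815 = -3465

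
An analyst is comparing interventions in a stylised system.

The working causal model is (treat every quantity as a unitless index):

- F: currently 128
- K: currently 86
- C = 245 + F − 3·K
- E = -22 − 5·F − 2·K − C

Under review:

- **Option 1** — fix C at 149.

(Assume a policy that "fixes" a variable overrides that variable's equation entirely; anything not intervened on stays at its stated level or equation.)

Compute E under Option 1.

-983

Option 1 (C := 149):
  F = 128
  K = 86
  C = 149
  E = -22 − 5·128 − 2·86 − 149 = -983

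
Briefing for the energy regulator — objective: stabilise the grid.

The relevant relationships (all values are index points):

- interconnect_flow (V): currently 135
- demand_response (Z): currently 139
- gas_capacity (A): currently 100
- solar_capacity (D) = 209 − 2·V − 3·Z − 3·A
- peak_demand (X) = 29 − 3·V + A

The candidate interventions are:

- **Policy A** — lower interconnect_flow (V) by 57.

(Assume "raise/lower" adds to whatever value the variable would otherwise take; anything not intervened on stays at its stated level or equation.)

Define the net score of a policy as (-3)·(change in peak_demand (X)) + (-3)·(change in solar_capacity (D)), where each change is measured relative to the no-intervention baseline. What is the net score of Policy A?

Baseline:
  V = 135
  Z = 139
  A = 100
  D = 209 − 2·135 − 3·139 − 3·100 = -778
  X = 29 − 3·135 + 100 = -276
Policy A (V − 57):
  V = 135 − 57 = 78
  Z = 139
  A = 100
  D = 209 − 2·78 − 3·139 − 3·100 = -664
  X = 29 − 3·78 + 100 = -105
ΔX = -105 − (-276) = 171; ΔD = -664 − (-778) = 114
Score = (-3)·171 + (-3)·114 = -855

-855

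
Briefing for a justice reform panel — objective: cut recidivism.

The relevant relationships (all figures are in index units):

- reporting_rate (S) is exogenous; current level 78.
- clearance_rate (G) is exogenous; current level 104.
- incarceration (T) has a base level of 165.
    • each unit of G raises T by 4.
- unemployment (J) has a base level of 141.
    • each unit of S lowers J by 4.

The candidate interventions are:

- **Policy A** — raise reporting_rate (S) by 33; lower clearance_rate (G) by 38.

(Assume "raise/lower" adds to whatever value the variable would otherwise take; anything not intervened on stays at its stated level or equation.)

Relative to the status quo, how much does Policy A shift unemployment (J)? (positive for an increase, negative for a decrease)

Baseline:
  S = 78
  J = 141 − 4·78 = -171
Policy A (S + 33, G − 38):
  S = 78 + 33 = 111
  J = 141 − 4·111 = -303
Change in J: -303 − (-171) = -132

-132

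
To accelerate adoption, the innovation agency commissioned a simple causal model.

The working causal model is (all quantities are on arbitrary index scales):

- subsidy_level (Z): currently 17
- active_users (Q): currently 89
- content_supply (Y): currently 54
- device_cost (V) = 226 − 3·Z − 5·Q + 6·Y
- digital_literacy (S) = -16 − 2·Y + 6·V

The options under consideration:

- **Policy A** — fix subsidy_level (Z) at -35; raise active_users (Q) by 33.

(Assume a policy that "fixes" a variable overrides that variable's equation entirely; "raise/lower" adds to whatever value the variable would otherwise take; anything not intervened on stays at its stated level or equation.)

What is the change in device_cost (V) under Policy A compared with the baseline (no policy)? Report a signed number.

Baseline:
  Z = 17
  Q = 89
  Y = 54
  V = 226 − 3·17 − 5·89 + 6·54 = 54
Policy A (Z := -35, Q + 33):
  Z = -35
  Q = 89 + 33 = 122
  Y = 54
  V = 226 − 3·(-35) − 5·122 + 6·54 = 45
Change in V: 45 − 54 = -9

-9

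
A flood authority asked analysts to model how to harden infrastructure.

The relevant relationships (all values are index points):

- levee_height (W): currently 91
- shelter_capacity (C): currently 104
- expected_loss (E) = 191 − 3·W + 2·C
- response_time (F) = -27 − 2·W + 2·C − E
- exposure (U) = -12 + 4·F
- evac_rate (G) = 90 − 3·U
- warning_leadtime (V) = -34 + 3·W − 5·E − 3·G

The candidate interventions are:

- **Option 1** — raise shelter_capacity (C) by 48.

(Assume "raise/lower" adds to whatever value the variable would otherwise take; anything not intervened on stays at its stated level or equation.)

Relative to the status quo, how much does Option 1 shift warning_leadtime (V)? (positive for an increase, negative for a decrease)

-480

Baseline:
  W = 91
  C = 104
  E = 191 − 3·91 + 2·104 = 126
  F = -27 − 2·91 + 2·104 − 126 = -127
  U = -12 + 4·(-127) = -520
  G = 90 − 3·(-520) = 1650
  V = -34 + 3·91 − 5·126 − 3·1650 = -5341
Option 1 (C + 48):
  W = 91
  C = 104 + 48 = 152
  E = 191 − 3·91 + 2·152 = 222
  F = -27 − 2·91 + 2·152 − 222 = -127
  U = -12 + 4·(-127) = -520
  G = 90 − 3·(-520) = 1650
  V = -34 + 3·91 − 5·222 − 3·1650 = -5821
Change in V: -5821 − (-5341) = -480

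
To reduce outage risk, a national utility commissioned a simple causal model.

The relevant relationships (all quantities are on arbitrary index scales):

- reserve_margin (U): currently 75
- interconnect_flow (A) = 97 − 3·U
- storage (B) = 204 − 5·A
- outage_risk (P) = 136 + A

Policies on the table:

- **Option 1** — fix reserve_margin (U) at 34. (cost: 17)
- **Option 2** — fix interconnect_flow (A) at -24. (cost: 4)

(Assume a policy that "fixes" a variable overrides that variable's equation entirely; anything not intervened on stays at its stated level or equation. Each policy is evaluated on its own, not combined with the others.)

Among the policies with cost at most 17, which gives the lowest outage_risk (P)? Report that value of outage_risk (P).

112

Option 1 (U := 34):
  U = 34
  A = 97 − 3·34 = -5
  P = 136 + (-5) = 131
Option 2 (A := -24):
  U = 75
  A = -24
  P = 136 + (-24) = 112
Comparing — Option 1: P=131, Option 2: P=112. Lowest is 112 (Option 2).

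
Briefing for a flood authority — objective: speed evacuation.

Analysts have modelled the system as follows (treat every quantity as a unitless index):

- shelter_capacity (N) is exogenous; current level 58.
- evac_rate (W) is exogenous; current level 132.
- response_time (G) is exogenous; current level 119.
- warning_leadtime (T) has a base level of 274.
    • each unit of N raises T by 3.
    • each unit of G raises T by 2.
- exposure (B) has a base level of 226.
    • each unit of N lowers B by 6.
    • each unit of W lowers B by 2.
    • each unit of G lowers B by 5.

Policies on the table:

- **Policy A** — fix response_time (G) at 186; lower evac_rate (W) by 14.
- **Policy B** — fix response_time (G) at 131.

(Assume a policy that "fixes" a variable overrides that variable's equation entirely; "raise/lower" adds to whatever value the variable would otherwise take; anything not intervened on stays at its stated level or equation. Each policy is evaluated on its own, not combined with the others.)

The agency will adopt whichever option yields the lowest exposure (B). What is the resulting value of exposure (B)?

-1288

Policy A (G := 186, W − 14):
  N = 58
  W = 132 − 14 = 118
  G = 186
  B = 226 − 6·58 − 2·118 − 5·186 = -1288
Policy B (G := 131):
  N = 58
  W = 132
  G = 131
  B = 226 − 6·58 − 2·132 − 5·131 = -1041
Comparing — Policy A: B=-1288, Policy B: B=-1041. Lowest is -1288 (Policy A).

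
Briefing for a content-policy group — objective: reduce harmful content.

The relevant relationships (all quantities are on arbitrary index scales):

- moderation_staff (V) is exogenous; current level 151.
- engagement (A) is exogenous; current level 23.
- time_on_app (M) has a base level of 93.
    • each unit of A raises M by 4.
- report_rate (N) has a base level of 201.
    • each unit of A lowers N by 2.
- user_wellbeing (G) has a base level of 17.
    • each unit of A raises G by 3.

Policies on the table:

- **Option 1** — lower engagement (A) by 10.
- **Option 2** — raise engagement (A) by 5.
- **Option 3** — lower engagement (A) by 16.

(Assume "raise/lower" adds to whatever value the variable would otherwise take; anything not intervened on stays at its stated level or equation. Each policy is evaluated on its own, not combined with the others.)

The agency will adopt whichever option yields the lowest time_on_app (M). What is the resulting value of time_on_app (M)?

Option 1 (A − 10):
  A = 23 − 10 = 13
  M = 93 + 4·13 = 145
Option 2 (A + 5):
  A = 23 + 5 = 28
  M = 93 + 4·28 = 205
Option 3 (A − 16):
  A = 23 − 16 = 7
  M = 93 + 4·7 = 121
Comparing — Option 1: M=145, Option 2: M=205, Option 3: M=121. Lowest is 121 (Option 3).

121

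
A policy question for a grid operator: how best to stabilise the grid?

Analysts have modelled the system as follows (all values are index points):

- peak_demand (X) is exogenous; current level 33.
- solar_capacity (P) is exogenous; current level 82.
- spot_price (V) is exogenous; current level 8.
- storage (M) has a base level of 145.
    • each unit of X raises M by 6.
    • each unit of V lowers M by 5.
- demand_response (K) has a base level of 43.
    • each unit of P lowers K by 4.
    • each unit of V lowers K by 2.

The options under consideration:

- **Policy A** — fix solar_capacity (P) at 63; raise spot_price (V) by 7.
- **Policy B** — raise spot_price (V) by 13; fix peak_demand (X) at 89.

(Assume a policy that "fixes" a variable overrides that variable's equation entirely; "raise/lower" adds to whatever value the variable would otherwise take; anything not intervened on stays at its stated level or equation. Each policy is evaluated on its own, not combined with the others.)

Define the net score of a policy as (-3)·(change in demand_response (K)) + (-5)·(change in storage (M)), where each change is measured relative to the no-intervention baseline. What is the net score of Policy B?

Baseline:
  X = 33
  P = 82
  V = 8
  M = 145 + 6·33 − 5·8 = 303
  K = 43 − 4·82 − 2·8 = -301
Policy B (V + 13, X := 89):
  X = 89
  P = 82
  V = 8 + 13 = 21
  M = 145 + 6·89 − 5·21 = 574
  K = 43 − 4·82 − 2·21 = -327
ΔK = -327 − (-301) = -26; ΔM = 574 − 303 = 271
Score = (-3)·(-26) + (-5)·271 = -1277

-1277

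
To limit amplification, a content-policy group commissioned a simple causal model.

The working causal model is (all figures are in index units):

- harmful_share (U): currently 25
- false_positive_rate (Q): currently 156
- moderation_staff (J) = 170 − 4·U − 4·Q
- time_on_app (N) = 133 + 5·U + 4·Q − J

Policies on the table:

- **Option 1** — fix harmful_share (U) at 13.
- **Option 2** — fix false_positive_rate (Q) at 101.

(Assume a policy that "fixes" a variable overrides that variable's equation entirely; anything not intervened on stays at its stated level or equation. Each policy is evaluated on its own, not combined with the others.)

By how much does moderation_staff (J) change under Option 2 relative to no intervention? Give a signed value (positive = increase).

220

Baseline:
  U = 25
  Q = 156
  J = 170 − 4·25 − 4·156 = -554
Option 2 (Q := 101):
  U = 25
  Q = 101
  J = 170 − 4·25 − 4·101 = -334
Change in J: -334 − (-554) = 220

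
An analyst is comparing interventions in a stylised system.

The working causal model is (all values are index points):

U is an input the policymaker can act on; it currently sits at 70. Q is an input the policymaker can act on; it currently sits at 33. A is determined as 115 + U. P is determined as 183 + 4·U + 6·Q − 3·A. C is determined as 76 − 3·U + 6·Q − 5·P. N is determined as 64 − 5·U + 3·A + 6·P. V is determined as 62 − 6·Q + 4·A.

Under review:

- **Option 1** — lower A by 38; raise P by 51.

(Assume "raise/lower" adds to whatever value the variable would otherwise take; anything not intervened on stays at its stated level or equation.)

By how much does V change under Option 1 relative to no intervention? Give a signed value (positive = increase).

Baseline:
  U = 70
  Q = 33
  A = 115 + 70 = 185
  V = 62 − 6·33 + 4·185 = 604
Option 1 (A − 38, P + 51):
  U = 70
  Q = 33
  A = 115 + 70 (−38 from intervention) = 147
  V = 62 − 6·33 + 4·147 = 452
Change in V: 452 − 604 = -152

-152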